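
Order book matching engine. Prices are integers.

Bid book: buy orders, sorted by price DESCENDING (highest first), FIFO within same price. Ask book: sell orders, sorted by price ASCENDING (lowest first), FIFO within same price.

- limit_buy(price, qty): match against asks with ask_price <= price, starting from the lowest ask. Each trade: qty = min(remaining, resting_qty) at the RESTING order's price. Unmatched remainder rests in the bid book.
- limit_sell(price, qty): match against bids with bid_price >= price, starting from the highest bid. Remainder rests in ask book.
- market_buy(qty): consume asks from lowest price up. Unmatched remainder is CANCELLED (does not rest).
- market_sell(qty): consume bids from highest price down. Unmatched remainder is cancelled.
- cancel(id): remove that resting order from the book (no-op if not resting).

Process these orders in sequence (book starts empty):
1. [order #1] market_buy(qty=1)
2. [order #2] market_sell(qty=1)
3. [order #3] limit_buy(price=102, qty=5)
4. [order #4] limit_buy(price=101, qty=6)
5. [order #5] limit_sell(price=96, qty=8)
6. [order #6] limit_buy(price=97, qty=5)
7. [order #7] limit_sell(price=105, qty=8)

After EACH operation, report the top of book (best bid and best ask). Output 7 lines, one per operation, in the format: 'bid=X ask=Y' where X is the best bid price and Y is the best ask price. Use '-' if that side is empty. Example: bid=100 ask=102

After op 1 [order #1] market_buy(qty=1): fills=none; bids=[-] asks=[-]
After op 2 [order #2] market_sell(qty=1): fills=none; bids=[-] asks=[-]
After op 3 [order #3] limit_buy(price=102, qty=5): fills=none; bids=[#3:5@102] asks=[-]
After op 4 [order #4] limit_buy(price=101, qty=6): fills=none; bids=[#3:5@102 #4:6@101] asks=[-]
After op 5 [order #5] limit_sell(price=96, qty=8): fills=#3x#5:5@102 #4x#5:3@101; bids=[#4:3@101] asks=[-]
After op 6 [order #6] limit_buy(price=97, qty=5): fills=none; bids=[#4:3@101 #6:5@97] asks=[-]
After op 7 [order #7] limit_sell(price=105, qty=8): fills=none; bids=[#4:3@101 #6:5@97] asks=[#7:8@105]

Answer: bid=- ask=-
bid=- ask=-
bid=102 ask=-
bid=102 ask=-
bid=101 ask=-
bid=101 ask=-
bid=101 ask=105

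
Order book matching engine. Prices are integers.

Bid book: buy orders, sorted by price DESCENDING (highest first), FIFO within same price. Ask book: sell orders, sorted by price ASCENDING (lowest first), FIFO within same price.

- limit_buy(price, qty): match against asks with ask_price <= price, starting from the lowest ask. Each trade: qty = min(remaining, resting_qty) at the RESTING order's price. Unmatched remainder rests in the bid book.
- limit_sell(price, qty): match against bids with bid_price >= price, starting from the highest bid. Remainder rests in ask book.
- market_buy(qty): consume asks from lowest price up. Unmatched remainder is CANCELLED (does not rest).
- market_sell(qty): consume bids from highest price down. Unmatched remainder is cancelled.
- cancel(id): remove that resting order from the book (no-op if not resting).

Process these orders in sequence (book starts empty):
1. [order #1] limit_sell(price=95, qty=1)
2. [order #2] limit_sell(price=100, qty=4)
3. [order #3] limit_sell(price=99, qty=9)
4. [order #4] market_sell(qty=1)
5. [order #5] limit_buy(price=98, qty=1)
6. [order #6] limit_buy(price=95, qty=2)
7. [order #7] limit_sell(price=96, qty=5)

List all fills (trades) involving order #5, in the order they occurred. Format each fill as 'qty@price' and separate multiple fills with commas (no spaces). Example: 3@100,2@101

After op 1 [order #1] limit_sell(price=95, qty=1): fills=none; bids=[-] asks=[#1:1@95]
After op 2 [order #2] limit_sell(price=100, qty=4): fills=none; bids=[-] asks=[#1:1@95 #2:4@100]
After op 3 [order #3] limit_sell(price=99, qty=9): fills=none; bids=[-] asks=[#1:1@95 #3:9@99 #2:4@100]
After op 4 [order #4] market_sell(qty=1): fills=none; bids=[-] asks=[#1:1@95 #3:9@99 #2:4@100]
After op 5 [order #5] limit_buy(price=98, qty=1): fills=#5x#1:1@95; bids=[-] asks=[#3:9@99 #2:4@100]
After op 6 [order #6] limit_buy(price=95, qty=2): fills=none; bids=[#6:2@95] asks=[#3:9@99 #2:4@100]
After op 7 [order #7] limit_sell(price=96, qty=5): fills=none; bids=[#6:2@95] asks=[#7:5@96 #3:9@99 #2:4@100]

Answer: 1@95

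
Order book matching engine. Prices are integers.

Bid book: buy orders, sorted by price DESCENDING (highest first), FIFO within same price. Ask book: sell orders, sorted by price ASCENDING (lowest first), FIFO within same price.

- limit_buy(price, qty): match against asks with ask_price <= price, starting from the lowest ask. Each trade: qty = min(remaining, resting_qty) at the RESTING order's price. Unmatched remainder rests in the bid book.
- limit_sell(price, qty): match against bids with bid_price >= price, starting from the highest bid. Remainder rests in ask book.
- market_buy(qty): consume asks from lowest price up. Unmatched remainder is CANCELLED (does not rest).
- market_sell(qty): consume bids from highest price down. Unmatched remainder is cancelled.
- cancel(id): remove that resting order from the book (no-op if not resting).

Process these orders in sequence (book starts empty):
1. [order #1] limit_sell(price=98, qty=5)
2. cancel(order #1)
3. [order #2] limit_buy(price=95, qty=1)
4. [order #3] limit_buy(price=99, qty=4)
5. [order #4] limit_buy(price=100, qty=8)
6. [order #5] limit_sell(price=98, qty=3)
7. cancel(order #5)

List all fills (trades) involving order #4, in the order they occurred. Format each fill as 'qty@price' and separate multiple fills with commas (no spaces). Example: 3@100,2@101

Answer: 3@100

Derivation:
After op 1 [order #1] limit_sell(price=98, qty=5): fills=none; bids=[-] asks=[#1:5@98]
After op 2 cancel(order #1): fills=none; bids=[-] asks=[-]
After op 3 [order #2] limit_buy(price=95, qty=1): fills=none; bids=[#2:1@95] asks=[-]
After op 4 [order #3] limit_buy(price=99, qty=4): fills=none; bids=[#3:4@99 #2:1@95] asks=[-]
After op 5 [order #4] limit_buy(price=100, qty=8): fills=none; bids=[#4:8@100 #3:4@99 #2:1@95] asks=[-]
After op 6 [order #5] limit_sell(price=98, qty=3): fills=#4x#5:3@100; bids=[#4:5@100 #3:4@99 #2:1@95] asks=[-]
After op 7 cancel(order #5): fills=none; bids=[#4:5@100 #3:4@99 #2:1@95] asks=[-]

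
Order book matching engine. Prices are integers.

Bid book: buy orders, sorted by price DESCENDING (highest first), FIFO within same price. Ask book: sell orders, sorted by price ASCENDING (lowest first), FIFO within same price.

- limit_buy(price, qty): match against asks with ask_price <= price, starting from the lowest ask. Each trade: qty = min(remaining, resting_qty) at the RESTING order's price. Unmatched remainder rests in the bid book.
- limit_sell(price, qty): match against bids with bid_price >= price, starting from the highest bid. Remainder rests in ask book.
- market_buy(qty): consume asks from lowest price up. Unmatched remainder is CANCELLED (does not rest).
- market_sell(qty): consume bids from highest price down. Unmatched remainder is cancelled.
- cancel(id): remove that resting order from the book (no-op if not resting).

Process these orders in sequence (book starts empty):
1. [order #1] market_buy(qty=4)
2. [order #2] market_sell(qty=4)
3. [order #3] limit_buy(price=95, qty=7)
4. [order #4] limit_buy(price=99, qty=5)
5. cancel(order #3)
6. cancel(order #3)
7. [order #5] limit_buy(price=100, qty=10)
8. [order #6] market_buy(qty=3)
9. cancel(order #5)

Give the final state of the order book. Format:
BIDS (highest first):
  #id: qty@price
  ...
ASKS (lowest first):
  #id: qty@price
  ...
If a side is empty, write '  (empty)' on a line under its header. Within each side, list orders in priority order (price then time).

Answer: BIDS (highest first):
  #4: 5@99
ASKS (lowest first):
  (empty)

Derivation:
After op 1 [order #1] market_buy(qty=4): fills=none; bids=[-] asks=[-]
After op 2 [order #2] market_sell(qty=4): fills=none; bids=[-] asks=[-]
After op 3 [order #3] limit_buy(price=95, qty=7): fills=none; bids=[#3:7@95] asks=[-]
After op 4 [order #4] limit_buy(price=99, qty=5): fills=none; bids=[#4:5@99 #3:7@95] asks=[-]
After op 5 cancel(order #3): fills=none; bids=[#4:5@99] asks=[-]
After op 6 cancel(order #3): fills=none; bids=[#4:5@99] asks=[-]
After op 7 [order #5] limit_buy(price=100, qty=10): fills=none; bids=[#5:10@100 #4:5@99] asks=[-]
After op 8 [order #6] market_buy(qty=3): fills=none; bids=[#5:10@100 #4:5@99] asks=[-]
After op 9 cancel(order #5): fills=none; bids=[#4:5@99] asks=[-]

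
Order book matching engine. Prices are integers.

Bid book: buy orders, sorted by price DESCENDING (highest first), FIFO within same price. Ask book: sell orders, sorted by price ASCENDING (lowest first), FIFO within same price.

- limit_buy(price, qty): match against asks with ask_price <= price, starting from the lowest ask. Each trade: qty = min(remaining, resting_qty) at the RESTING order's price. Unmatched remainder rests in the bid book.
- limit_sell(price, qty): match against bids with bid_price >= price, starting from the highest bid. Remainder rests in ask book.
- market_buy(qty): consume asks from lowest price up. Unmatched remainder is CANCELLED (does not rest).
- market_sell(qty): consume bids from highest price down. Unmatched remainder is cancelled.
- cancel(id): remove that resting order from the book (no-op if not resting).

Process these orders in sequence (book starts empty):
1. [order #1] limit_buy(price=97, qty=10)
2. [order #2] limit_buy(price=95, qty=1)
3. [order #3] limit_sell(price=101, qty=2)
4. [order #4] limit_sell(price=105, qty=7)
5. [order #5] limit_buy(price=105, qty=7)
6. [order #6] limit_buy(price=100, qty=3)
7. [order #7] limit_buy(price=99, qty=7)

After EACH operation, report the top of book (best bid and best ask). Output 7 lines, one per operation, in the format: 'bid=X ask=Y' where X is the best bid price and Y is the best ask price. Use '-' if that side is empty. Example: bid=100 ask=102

Answer: bid=97 ask=-
bid=97 ask=-
bid=97 ask=101
bid=97 ask=101
bid=97 ask=105
bid=100 ask=105
bid=100 ask=105

Derivation:
After op 1 [order #1] limit_buy(price=97, qty=10): fills=none; bids=[#1:10@97] asks=[-]
After op 2 [order #2] limit_buy(price=95, qty=1): fills=none; bids=[#1:10@97 #2:1@95] asks=[-]
After op 3 [order #3] limit_sell(price=101, qty=2): fills=none; bids=[#1:10@97 #2:1@95] asks=[#3:2@101]
After op 4 [order #4] limit_sell(price=105, qty=7): fills=none; bids=[#1:10@97 #2:1@95] asks=[#3:2@101 #4:7@105]
After op 5 [order #5] limit_buy(price=105, qty=7): fills=#5x#3:2@101 #5x#4:5@105; bids=[#1:10@97 #2:1@95] asks=[#4:2@105]
After op 6 [order #6] limit_buy(price=100, qty=3): fills=none; bids=[#6:3@100 #1:10@97 #2:1@95] asks=[#4:2@105]
After op 7 [order #7] limit_buy(price=99, qty=7): fills=none; bids=[#6:3@100 #7:7@99 #1:10@97 #2:1@95] asks=[#4:2@105]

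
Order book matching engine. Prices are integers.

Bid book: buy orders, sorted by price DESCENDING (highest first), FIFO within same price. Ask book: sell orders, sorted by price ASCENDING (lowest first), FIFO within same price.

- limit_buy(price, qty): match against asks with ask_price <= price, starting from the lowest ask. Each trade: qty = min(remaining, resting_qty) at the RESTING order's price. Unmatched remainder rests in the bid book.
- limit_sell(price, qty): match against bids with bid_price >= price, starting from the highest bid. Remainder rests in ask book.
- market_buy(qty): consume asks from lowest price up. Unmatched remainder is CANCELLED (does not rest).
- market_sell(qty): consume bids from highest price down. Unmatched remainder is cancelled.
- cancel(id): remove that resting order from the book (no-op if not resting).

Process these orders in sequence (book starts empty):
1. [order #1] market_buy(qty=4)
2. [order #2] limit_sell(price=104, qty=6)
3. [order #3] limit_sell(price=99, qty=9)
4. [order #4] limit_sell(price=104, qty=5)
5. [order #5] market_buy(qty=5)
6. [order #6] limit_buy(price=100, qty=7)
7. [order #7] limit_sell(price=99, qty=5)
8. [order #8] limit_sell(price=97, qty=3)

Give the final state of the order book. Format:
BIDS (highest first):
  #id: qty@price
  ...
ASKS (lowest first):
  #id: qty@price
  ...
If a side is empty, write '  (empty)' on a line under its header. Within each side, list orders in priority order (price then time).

After op 1 [order #1] market_buy(qty=4): fills=none; bids=[-] asks=[-]
After op 2 [order #2] limit_sell(price=104, qty=6): fills=none; bids=[-] asks=[#2:6@104]
After op 3 [order #3] limit_sell(price=99, qty=9): fills=none; bids=[-] asks=[#3:9@99 #2:6@104]
After op 4 [order #4] limit_sell(price=104, qty=5): fills=none; bids=[-] asks=[#3:9@99 #2:6@104 #4:5@104]
After op 5 [order #5] market_buy(qty=5): fills=#5x#3:5@99; bids=[-] asks=[#3:4@99 #2:6@104 #4:5@104]
After op 6 [order #6] limit_buy(price=100, qty=7): fills=#6x#3:4@99; bids=[#6:3@100] asks=[#2:6@104 #4:5@104]
After op 7 [order #7] limit_sell(price=99, qty=5): fills=#6x#7:3@100; bids=[-] asks=[#7:2@99 #2:6@104 #4:5@104]
After op 8 [order #8] limit_sell(price=97, qty=3): fills=none; bids=[-] asks=[#8:3@97 #7:2@99 #2:6@104 #4:5@104]

Answer: BIDS (highest first):
  (empty)
ASKS (lowest first):
  #8: 3@97
  #7: 2@99
  #2: 6@104
  #4: 5@104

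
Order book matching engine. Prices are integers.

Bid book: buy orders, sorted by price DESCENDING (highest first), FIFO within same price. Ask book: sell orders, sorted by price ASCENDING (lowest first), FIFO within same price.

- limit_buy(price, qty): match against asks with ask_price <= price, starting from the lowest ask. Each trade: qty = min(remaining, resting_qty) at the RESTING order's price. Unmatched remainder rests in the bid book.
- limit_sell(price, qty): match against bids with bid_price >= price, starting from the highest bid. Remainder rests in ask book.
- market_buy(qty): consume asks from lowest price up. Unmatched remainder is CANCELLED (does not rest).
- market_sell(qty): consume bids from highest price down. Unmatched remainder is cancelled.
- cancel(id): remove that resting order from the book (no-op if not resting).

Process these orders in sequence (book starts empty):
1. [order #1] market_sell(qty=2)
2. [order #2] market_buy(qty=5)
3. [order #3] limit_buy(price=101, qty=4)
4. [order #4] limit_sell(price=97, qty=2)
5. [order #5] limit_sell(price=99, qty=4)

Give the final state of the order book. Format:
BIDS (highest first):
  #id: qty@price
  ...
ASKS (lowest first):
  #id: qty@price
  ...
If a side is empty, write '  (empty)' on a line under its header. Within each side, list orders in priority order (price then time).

After op 1 [order #1] market_sell(qty=2): fills=none; bids=[-] asks=[-]
After op 2 [order #2] market_buy(qty=5): fills=none; bids=[-] asks=[-]
After op 3 [order #3] limit_buy(price=101, qty=4): fills=none; bids=[#3:4@101] asks=[-]
After op 4 [order #4] limit_sell(price=97, qty=2): fills=#3x#4:2@101; bids=[#3:2@101] asks=[-]
After op 5 [order #5] limit_sell(price=99, qty=4): fills=#3x#5:2@101; bids=[-] asks=[#5:2@99]

Answer: BIDS (highest first):
  (empty)
ASKS (lowest first):
  #5: 2@99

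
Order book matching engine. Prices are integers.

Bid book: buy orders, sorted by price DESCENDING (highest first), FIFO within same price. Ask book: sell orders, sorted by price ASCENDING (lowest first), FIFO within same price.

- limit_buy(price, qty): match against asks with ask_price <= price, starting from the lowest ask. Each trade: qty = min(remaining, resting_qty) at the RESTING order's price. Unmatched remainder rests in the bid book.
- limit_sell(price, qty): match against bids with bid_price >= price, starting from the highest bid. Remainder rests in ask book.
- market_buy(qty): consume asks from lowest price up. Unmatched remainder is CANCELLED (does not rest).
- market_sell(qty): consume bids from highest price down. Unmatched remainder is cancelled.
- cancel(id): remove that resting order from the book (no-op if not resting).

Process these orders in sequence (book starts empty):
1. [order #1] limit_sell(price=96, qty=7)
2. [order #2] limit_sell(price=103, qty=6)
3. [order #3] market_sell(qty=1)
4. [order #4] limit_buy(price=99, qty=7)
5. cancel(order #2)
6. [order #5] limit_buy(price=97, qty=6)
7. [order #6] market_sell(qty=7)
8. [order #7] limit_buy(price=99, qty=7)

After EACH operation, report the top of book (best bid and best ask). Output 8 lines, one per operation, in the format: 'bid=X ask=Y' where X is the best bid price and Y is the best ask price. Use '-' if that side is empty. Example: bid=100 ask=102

After op 1 [order #1] limit_sell(price=96, qty=7): fills=none; bids=[-] asks=[#1:7@96]
After op 2 [order #2] limit_sell(price=103, qty=6): fills=none; bids=[-] asks=[#1:7@96 #2:6@103]
After op 3 [order #3] market_sell(qty=1): fills=none; bids=[-] asks=[#1:7@96 #2:6@103]
After op 4 [order #4] limit_buy(price=99, qty=7): fills=#4x#1:7@96; bids=[-] asks=[#2:6@103]
After op 5 cancel(order #2): fills=none; bids=[-] asks=[-]
After op 6 [order #5] limit_buy(price=97, qty=6): fills=none; bids=[#5:6@97] asks=[-]
After op 7 [order #6] market_sell(qty=7): fills=#5x#6:6@97; bids=[-] asks=[-]
After op 8 [order #7] limit_buy(price=99, qty=7): fills=none; bids=[#7:7@99] asks=[-]

Answer: bid=- ask=96
bid=- ask=96
bid=- ask=96
bid=- ask=103
bid=- ask=-
bid=97 ask=-
bid=- ask=-
bid=99 ask=-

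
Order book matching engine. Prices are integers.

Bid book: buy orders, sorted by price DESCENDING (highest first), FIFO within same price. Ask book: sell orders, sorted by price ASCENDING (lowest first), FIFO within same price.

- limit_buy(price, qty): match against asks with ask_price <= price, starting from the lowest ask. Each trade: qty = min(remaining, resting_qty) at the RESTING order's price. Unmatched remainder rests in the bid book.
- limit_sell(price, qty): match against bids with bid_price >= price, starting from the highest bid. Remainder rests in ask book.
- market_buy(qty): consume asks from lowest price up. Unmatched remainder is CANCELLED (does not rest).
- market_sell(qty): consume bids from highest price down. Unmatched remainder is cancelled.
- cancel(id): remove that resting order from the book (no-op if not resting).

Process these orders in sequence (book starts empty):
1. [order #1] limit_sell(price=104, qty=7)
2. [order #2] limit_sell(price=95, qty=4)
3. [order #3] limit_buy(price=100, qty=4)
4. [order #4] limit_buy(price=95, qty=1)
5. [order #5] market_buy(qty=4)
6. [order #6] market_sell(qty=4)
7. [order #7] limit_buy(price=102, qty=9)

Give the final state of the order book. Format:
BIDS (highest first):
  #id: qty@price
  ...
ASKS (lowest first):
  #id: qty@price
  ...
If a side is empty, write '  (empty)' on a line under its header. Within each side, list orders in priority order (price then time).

After op 1 [order #1] limit_sell(price=104, qty=7): fills=none; bids=[-] asks=[#1:7@104]
After op 2 [order #2] limit_sell(price=95, qty=4): fills=none; bids=[-] asks=[#2:4@95 #1:7@104]
After op 3 [order #3] limit_buy(price=100, qty=4): fills=#3x#2:4@95; bids=[-] asks=[#1:7@104]
After op 4 [order #4] limit_buy(price=95, qty=1): fills=none; bids=[#4:1@95] asks=[#1:7@104]
After op 5 [order #5] market_buy(qty=4): fills=#5x#1:4@104; bids=[#4:1@95] asks=[#1:3@104]
After op 6 [order #6] market_sell(qty=4): fills=#4x#6:1@95; bids=[-] asks=[#1:3@104]
After op 7 [order #7] limit_buy(price=102, qty=9): fills=none; bids=[#7:9@102] asks=[#1:3@104]

Answer: BIDS (highest first):
  #7: 9@102
ASKS (lowest first):
  #1: 3@104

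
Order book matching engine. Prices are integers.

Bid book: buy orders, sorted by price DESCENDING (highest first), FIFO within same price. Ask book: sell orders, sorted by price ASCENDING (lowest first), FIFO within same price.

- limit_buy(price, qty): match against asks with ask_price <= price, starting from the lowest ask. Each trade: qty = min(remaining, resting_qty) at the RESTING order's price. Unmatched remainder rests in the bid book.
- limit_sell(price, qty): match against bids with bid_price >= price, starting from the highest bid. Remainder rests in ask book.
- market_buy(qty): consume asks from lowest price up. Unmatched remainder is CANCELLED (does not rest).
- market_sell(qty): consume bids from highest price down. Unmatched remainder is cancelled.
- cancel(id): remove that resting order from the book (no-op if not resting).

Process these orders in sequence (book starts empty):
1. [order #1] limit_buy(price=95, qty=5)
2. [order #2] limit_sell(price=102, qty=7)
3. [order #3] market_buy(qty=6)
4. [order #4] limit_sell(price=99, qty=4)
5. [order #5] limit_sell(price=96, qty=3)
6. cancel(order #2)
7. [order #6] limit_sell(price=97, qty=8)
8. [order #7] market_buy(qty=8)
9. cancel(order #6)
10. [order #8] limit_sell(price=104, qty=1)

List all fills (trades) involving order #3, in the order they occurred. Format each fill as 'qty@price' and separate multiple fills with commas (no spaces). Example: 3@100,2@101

After op 1 [order #1] limit_buy(price=95, qty=5): fills=none; bids=[#1:5@95] asks=[-]
After op 2 [order #2] limit_sell(price=102, qty=7): fills=none; bids=[#1:5@95] asks=[#2:7@102]
After op 3 [order #3] market_buy(qty=6): fills=#3x#2:6@102; bids=[#1:5@95] asks=[#2:1@102]
After op 4 [order #4] limit_sell(price=99, qty=4): fills=none; bids=[#1:5@95] asks=[#4:4@99 #2:1@102]
After op 5 [order #5] limit_sell(price=96, qty=3): fills=none; bids=[#1:5@95] asks=[#5:3@96 #4:4@99 #2:1@102]
After op 6 cancel(order #2): fills=none; bids=[#1:5@95] asks=[#5:3@96 #4:4@99]
After op 7 [order #6] limit_sell(price=97, qty=8): fills=none; bids=[#1:5@95] asks=[#5:3@96 #6:8@97 #4:4@99]
After op 8 [order #7] market_buy(qty=8): fills=#7x#5:3@96 #7x#6:5@97; bids=[#1:5@95] asks=[#6:3@97 #4:4@99]
After op 9 cancel(order #6): fills=none; bids=[#1:5@95] asks=[#4:4@99]
After op 10 [order #8] limit_sell(price=104, qty=1): fills=none; bids=[#1:5@95] asks=[#4:4@99 #8:1@104]

Answer: 6@102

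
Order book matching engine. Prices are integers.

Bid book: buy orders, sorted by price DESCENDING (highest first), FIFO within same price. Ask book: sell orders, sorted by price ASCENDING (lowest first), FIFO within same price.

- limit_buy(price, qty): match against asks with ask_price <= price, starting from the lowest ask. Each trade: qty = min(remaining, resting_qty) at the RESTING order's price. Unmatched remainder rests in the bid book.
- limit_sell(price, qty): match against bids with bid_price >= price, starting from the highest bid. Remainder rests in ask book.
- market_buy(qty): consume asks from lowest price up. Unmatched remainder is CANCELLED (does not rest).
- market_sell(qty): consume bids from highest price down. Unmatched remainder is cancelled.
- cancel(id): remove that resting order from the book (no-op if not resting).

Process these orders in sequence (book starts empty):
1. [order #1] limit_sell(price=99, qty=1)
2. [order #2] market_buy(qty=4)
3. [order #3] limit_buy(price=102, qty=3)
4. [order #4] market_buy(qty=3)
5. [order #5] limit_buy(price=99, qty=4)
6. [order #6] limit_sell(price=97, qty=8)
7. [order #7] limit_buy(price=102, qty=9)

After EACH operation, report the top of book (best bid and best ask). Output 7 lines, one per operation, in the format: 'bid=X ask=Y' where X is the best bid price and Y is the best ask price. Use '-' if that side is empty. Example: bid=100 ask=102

Answer: bid=- ask=99
bid=- ask=-
bid=102 ask=-
bid=102 ask=-
bid=102 ask=-
bid=- ask=97
bid=102 ask=-

Derivation:
After op 1 [order #1] limit_sell(price=99, qty=1): fills=none; bids=[-] asks=[#1:1@99]
After op 2 [order #2] market_buy(qty=4): fills=#2x#1:1@99; bids=[-] asks=[-]
After op 3 [order #3] limit_buy(price=102, qty=3): fills=none; bids=[#3:3@102] asks=[-]
After op 4 [order #4] market_buy(qty=3): fills=none; bids=[#3:3@102] asks=[-]
After op 5 [order #5] limit_buy(price=99, qty=4): fills=none; bids=[#3:3@102 #5:4@99] asks=[-]
After op 6 [order #6] limit_sell(price=97, qty=8): fills=#3x#6:3@102 #5x#6:4@99; bids=[-] asks=[#6:1@97]
After op 7 [order #7] limit_buy(price=102, qty=9): fills=#7x#6:1@97; bids=[#7:8@102] asks=[-]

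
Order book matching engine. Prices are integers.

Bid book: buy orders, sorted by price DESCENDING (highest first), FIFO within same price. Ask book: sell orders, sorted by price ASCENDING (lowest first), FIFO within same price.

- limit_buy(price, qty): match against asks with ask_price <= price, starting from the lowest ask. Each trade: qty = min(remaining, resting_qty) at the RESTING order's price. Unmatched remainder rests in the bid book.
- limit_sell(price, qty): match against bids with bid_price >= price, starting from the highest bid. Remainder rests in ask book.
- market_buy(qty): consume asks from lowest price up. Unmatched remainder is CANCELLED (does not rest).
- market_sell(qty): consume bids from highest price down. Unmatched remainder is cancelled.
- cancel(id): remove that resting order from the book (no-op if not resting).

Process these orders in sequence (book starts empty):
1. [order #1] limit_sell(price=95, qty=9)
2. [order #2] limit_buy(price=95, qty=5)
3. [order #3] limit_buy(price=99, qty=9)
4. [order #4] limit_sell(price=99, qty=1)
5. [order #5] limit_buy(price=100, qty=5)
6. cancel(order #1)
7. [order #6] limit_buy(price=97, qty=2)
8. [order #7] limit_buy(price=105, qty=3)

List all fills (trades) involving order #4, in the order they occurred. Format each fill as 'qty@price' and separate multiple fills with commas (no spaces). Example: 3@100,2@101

Answer: 1@99

Derivation:
After op 1 [order #1] limit_sell(price=95, qty=9): fills=none; bids=[-] asks=[#1:9@95]
After op 2 [order #2] limit_buy(price=95, qty=5): fills=#2x#1:5@95; bids=[-] asks=[#1:4@95]
After op 3 [order #3] limit_buy(price=99, qty=9): fills=#3x#1:4@95; bids=[#3:5@99] asks=[-]
After op 4 [order #4] limit_sell(price=99, qty=1): fills=#3x#4:1@99; bids=[#3:4@99] asks=[-]
After op 5 [order #5] limit_buy(price=100, qty=5): fills=none; bids=[#5:5@100 #3:4@99] asks=[-]
After op 6 cancel(order #1): fills=none; bids=[#5:5@100 #3:4@99] asks=[-]
After op 7 [order #6] limit_buy(price=97, qty=2): fills=none; bids=[#5:5@100 #3:4@99 #6:2@97] asks=[-]
After op 8 [order #7] limit_buy(price=105, qty=3): fills=none; bids=[#7:3@105 #5:5@100 #3:4@99 #6:2@97] asks=[-]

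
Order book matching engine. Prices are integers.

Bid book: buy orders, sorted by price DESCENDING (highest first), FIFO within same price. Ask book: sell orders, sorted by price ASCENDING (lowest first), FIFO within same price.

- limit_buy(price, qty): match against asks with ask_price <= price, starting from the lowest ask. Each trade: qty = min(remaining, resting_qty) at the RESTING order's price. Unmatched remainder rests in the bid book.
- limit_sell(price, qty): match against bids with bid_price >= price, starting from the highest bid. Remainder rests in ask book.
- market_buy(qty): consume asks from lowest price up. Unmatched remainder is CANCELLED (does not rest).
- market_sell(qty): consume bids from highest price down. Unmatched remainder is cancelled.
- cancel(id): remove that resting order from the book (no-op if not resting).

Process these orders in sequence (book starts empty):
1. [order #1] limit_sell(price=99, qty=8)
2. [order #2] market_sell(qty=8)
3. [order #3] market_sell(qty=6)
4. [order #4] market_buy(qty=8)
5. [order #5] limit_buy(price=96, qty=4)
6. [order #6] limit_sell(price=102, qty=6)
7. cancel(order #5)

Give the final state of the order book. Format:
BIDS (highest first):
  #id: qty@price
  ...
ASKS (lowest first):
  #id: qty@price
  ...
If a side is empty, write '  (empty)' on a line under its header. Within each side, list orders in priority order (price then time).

Answer: BIDS (highest first):
  (empty)
ASKS (lowest first):
  #6: 6@102

Derivation:
After op 1 [order #1] limit_sell(price=99, qty=8): fills=none; bids=[-] asks=[#1:8@99]
After op 2 [order #2] market_sell(qty=8): fills=none; bids=[-] asks=[#1:8@99]
After op 3 [order #3] market_sell(qty=6): fills=none; bids=[-] asks=[#1:8@99]
After op 4 [order #4] market_buy(qty=8): fills=#4x#1:8@99; bids=[-] asks=[-]
After op 5 [order #5] limit_buy(price=96, qty=4): fills=none; bids=[#5:4@96] asks=[-]
After op 6 [order #6] limit_sell(price=102, qty=6): fills=none; bids=[#5:4@96] asks=[#6:6@102]
After op 7 cancel(order #5): fills=none; bids=[-] asks=[#6:6@102]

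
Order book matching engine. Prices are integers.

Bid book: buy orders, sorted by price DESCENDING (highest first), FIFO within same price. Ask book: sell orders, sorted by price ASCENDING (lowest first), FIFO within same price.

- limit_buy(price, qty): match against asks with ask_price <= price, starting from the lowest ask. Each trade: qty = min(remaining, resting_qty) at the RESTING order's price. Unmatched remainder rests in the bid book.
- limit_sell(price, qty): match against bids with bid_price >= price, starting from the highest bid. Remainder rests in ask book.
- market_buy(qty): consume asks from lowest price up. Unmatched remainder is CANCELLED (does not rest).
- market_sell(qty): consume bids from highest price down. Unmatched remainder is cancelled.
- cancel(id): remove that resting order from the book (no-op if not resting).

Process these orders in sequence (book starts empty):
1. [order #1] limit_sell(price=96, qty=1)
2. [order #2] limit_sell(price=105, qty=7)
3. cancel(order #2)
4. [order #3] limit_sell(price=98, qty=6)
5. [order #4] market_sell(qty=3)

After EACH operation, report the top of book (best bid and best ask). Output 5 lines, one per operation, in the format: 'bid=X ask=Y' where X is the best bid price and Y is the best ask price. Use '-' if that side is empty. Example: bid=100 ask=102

After op 1 [order #1] limit_sell(price=96, qty=1): fills=none; bids=[-] asks=[#1:1@96]
After op 2 [order #2] limit_sell(price=105, qty=7): fills=none; bids=[-] asks=[#1:1@96 #2:7@105]
After op 3 cancel(order #2): fills=none; bids=[-] asks=[#1:1@96]
After op 4 [order #3] limit_sell(price=98, qty=6): fills=none; bids=[-] asks=[#1:1@96 #3:6@98]
After op 5 [order #4] market_sell(qty=3): fills=none; bids=[-] asks=[#1:1@96 #3:6@98]

Answer: bid=- ask=96
bid=- ask=96
bid=- ask=96
bid=- ask=96
bid=- ask=96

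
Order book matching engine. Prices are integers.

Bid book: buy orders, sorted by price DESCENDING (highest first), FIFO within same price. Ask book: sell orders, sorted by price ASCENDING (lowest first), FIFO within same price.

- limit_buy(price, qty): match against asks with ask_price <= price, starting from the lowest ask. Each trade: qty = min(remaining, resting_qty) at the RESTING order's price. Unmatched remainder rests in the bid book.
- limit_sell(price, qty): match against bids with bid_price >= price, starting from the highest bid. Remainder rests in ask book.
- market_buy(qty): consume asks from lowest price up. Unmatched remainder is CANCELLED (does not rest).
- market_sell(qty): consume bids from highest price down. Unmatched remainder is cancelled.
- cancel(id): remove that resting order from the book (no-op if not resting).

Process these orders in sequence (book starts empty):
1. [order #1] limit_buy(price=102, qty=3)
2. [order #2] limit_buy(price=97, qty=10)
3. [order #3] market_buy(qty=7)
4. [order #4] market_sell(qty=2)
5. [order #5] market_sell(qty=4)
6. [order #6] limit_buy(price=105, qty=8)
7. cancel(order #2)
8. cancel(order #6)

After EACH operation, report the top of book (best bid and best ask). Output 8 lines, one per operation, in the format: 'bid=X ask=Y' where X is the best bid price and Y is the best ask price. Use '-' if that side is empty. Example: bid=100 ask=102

Answer: bid=102 ask=-
bid=102 ask=-
bid=102 ask=-
bid=102 ask=-
bid=97 ask=-
bid=105 ask=-
bid=105 ask=-
bid=- ask=-

Derivation:
After op 1 [order #1] limit_buy(price=102, qty=3): fills=none; bids=[#1:3@102] asks=[-]
After op 2 [order #2] limit_buy(price=97, qty=10): fills=none; bids=[#1:3@102 #2:10@97] asks=[-]
After op 3 [order #3] market_buy(qty=7): fills=none; bids=[#1:3@102 #2:10@97] asks=[-]
After op 4 [order #4] market_sell(qty=2): fills=#1x#4:2@102; bids=[#1:1@102 #2:10@97] asks=[-]
After op 5 [order #5] market_sell(qty=4): fills=#1x#5:1@102 #2x#5:3@97; bids=[#2:7@97] asks=[-]
After op 6 [order #6] limit_buy(price=105, qty=8): fills=none; bids=[#6:8@105 #2:7@97] asks=[-]
After op 7 cancel(order #2): fills=none; bids=[#6:8@105] asks=[-]
After op 8 cancel(order #6): fills=none; bids=[-] asks=[-]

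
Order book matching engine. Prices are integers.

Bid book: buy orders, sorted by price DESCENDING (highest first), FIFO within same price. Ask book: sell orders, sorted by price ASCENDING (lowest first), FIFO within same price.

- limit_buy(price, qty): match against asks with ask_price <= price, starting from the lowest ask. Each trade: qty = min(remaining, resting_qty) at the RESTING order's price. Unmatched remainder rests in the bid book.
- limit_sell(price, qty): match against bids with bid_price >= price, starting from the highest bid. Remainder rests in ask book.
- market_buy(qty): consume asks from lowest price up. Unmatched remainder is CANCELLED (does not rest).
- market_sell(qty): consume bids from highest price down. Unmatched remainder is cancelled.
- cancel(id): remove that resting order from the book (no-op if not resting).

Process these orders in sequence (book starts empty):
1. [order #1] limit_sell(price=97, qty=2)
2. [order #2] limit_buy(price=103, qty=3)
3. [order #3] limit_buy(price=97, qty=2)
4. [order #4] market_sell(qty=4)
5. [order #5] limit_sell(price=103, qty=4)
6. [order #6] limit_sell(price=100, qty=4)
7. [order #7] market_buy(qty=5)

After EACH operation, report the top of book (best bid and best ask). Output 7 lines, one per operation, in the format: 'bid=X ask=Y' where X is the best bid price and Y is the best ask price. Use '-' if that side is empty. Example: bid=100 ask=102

Answer: bid=- ask=97
bid=103 ask=-
bid=103 ask=-
bid=- ask=-
bid=- ask=103
bid=- ask=100
bid=- ask=103

Derivation:
After op 1 [order #1] limit_sell(price=97, qty=2): fills=none; bids=[-] asks=[#1:2@97]
After op 2 [order #2] limit_buy(price=103, qty=3): fills=#2x#1:2@97; bids=[#2:1@103] asks=[-]
After op 3 [order #3] limit_buy(price=97, qty=2): fills=none; bids=[#2:1@103 #3:2@97] asks=[-]
After op 4 [order #4] market_sell(qty=4): fills=#2x#4:1@103 #3x#4:2@97; bids=[-] asks=[-]
After op 5 [order #5] limit_sell(price=103, qty=4): fills=none; bids=[-] asks=[#5:4@103]
After op 6 [order #6] limit_sell(price=100, qty=4): fills=none; bids=[-] asks=[#6:4@100 #5:4@103]
After op 7 [order #7] market_buy(qty=5): fills=#7x#6:4@100 #7x#5:1@103; bids=[-] asks=[#5:3@103]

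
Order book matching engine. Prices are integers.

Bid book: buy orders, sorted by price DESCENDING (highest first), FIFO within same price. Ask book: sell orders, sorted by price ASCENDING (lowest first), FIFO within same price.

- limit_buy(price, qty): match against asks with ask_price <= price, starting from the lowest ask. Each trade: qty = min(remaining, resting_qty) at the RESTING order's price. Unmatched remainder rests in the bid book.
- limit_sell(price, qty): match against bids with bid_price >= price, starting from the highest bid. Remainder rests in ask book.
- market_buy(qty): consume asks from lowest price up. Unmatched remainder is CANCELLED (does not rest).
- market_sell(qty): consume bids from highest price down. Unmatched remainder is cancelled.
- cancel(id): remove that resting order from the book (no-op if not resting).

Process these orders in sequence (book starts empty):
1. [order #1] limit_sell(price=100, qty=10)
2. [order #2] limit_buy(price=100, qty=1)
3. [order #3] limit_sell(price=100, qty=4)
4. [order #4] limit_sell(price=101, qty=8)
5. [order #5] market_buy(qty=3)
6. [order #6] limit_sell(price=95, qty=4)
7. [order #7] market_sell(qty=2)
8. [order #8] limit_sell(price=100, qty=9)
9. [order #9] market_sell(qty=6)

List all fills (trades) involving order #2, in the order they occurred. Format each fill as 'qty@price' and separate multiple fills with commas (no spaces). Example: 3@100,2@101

After op 1 [order #1] limit_sell(price=100, qty=10): fills=none; bids=[-] asks=[#1:10@100]
After op 2 [order #2] limit_buy(price=100, qty=1): fills=#2x#1:1@100; bids=[-] asks=[#1:9@100]
After op 3 [order #3] limit_sell(price=100, qty=4): fills=none; bids=[-] asks=[#1:9@100 #3:4@100]
After op 4 [order #4] limit_sell(price=101, qty=8): fills=none; bids=[-] asks=[#1:9@100 #3:4@100 #4:8@101]
After op 5 [order #5] market_buy(qty=3): fills=#5x#1:3@100; bids=[-] asks=[#1:6@100 #3:4@100 #4:8@101]
After op 6 [order #6] limit_sell(price=95, qty=4): fills=none; bids=[-] asks=[#6:4@95 #1:6@100 #3:4@100 #4:8@101]
After op 7 [order #7] market_sell(qty=2): fills=none; bids=[-] asks=[#6:4@95 #1:6@100 #3:4@100 #4:8@101]
After op 8 [order #8] limit_sell(price=100, qty=9): fills=none; bids=[-] asks=[#6:4@95 #1:6@100 #3:4@100 #8:9@100 #4:8@101]
After op 9 [order #9] market_sell(qty=6): fills=none; bids=[-] asks=[#6:4@95 #1:6@100 #3:4@100 #8:9@100 #4:8@101]

Answer: 1@100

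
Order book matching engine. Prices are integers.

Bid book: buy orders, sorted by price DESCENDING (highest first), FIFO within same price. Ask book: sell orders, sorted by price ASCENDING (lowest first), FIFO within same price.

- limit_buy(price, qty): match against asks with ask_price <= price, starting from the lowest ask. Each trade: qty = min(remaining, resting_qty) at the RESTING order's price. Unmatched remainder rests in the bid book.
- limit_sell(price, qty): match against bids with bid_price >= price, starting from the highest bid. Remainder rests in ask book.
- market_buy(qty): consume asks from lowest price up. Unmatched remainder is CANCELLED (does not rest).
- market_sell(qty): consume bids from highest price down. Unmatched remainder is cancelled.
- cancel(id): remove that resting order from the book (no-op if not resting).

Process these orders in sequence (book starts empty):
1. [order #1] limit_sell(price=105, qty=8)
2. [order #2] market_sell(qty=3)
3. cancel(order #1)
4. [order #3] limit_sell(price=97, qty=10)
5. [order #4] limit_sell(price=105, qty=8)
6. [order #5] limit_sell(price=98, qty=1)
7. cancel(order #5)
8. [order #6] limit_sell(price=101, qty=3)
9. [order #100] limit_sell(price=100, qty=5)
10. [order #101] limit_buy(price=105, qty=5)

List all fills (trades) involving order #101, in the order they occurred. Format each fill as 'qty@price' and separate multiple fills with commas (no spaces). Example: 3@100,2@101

Answer: 5@97

Derivation:
After op 1 [order #1] limit_sell(price=105, qty=8): fills=none; bids=[-] asks=[#1:8@105]
After op 2 [order #2] market_sell(qty=3): fills=none; bids=[-] asks=[#1:8@105]
After op 3 cancel(order #1): fills=none; bids=[-] asks=[-]
After op 4 [order #3] limit_sell(price=97, qty=10): fills=none; bids=[-] asks=[#3:10@97]
After op 5 [order #4] limit_sell(price=105, qty=8): fills=none; bids=[-] asks=[#3:10@97 #4:8@105]
After op 6 [order #5] limit_sell(price=98, qty=1): fills=none; bids=[-] asks=[#3:10@97 #5:1@98 #4:8@105]
After op 7 cancel(order #5): fills=none; bids=[-] asks=[#3:10@97 #4:8@105]
After op 8 [order #6] limit_sell(price=101, qty=3): fills=none; bids=[-] asks=[#3:10@97 #6:3@101 #4:8@105]
After op 9 [order #100] limit_sell(price=100, qty=5): fills=none; bids=[-] asks=[#3:10@97 #100:5@100 #6:3@101 #4:8@105]
After op 10 [order #101] limit_buy(price=105, qty=5): fills=#101x#3:5@97; bids=[-] asks=[#3:5@97 #100:5@100 #6:3@101 #4:8@105]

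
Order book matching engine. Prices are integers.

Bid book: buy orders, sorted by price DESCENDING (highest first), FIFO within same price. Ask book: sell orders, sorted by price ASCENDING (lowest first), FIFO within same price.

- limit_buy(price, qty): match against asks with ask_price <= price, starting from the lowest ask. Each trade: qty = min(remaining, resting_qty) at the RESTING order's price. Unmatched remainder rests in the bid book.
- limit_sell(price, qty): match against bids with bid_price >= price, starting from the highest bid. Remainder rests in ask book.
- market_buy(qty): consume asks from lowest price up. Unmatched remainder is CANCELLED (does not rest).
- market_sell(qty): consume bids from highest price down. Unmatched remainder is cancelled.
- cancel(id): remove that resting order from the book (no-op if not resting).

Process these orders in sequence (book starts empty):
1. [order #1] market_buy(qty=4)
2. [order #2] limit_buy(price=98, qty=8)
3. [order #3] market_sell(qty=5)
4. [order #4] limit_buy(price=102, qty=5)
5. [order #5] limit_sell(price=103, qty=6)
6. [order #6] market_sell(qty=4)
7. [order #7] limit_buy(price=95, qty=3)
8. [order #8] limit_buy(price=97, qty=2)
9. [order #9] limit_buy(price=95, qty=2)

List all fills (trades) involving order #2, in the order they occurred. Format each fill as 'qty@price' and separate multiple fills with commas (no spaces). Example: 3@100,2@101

Answer: 5@98

Derivation:
After op 1 [order #1] market_buy(qty=4): fills=none; bids=[-] asks=[-]
After op 2 [order #2] limit_buy(price=98, qty=8): fills=none; bids=[#2:8@98] asks=[-]
After op 3 [order #3] market_sell(qty=5): fills=#2x#3:5@98; bids=[#2:3@98] asks=[-]
After op 4 [order #4] limit_buy(price=102, qty=5): fills=none; bids=[#4:5@102 #2:3@98] asks=[-]
After op 5 [order #5] limit_sell(price=103, qty=6): fills=none; bids=[#4:5@102 #2:3@98] asks=[#5:6@103]
After op 6 [order #6] market_sell(qty=4): fills=#4x#6:4@102; bids=[#4:1@102 #2:3@98] asks=[#5:6@103]
After op 7 [order #7] limit_buy(price=95, qty=3): fills=none; bids=[#4:1@102 #2:3@98 #7:3@95] asks=[#5:6@103]
After op 8 [order #8] limit_buy(price=97, qty=2): fills=none; bids=[#4:1@102 #2:3@98 #8:2@97 #7:3@95] asks=[#5:6@103]
After op 9 [order #9] limit_buy(price=95, qty=2): fills=none; bids=[#4:1@102 #2:3@98 #8:2@97 #7:3@95 #9:2@95] asks=[#5:6@103]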